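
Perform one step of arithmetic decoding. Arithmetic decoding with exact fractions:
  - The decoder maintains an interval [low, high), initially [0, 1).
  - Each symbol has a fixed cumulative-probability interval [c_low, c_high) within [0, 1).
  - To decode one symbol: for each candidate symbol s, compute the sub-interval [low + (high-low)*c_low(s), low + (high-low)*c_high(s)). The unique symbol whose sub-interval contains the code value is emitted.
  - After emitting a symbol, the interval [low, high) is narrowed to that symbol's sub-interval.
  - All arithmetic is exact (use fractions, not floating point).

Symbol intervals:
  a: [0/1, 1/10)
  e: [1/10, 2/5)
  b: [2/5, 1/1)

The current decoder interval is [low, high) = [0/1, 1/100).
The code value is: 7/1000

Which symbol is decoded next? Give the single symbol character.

Answer: b

Derivation:
Interval width = high − low = 1/100 − 0/1 = 1/100
Scaled code = (code − low) / width = (7/1000 − 0/1) / 1/100 = 7/10
  a: [0/1, 1/10) 
  e: [1/10, 2/5) 
  b: [2/5, 1/1) ← scaled code falls here ✓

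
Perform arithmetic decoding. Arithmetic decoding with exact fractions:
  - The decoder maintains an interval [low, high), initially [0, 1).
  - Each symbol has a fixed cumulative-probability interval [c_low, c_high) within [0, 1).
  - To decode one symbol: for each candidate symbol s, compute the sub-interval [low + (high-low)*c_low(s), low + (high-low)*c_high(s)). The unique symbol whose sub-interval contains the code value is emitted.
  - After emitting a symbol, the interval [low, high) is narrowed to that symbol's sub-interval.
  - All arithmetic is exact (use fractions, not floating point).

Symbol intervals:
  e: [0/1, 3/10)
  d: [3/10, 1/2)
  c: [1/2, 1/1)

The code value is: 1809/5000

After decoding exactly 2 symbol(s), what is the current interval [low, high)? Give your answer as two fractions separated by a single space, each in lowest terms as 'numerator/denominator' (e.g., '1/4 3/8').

Step 1: interval [0/1, 1/1), width = 1/1 - 0/1 = 1/1
  'e': [0/1 + 1/1*0/1, 0/1 + 1/1*3/10) = [0/1, 3/10)
  'd': [0/1 + 1/1*3/10, 0/1 + 1/1*1/2) = [3/10, 1/2) <- contains code 1809/5000
  'c': [0/1 + 1/1*1/2, 0/1 + 1/1*1/1) = [1/2, 1/1)
  emit 'd', narrow to [3/10, 1/2)
Step 2: interval [3/10, 1/2), width = 1/2 - 3/10 = 1/5
  'e': [3/10 + 1/5*0/1, 3/10 + 1/5*3/10) = [3/10, 9/25)
  'd': [3/10 + 1/5*3/10, 3/10 + 1/5*1/2) = [9/25, 2/5) <- contains code 1809/5000
  'c': [3/10 + 1/5*1/2, 3/10 + 1/5*1/1) = [2/5, 1/2)
  emit 'd', narrow to [9/25, 2/5)

Answer: 9/25 2/5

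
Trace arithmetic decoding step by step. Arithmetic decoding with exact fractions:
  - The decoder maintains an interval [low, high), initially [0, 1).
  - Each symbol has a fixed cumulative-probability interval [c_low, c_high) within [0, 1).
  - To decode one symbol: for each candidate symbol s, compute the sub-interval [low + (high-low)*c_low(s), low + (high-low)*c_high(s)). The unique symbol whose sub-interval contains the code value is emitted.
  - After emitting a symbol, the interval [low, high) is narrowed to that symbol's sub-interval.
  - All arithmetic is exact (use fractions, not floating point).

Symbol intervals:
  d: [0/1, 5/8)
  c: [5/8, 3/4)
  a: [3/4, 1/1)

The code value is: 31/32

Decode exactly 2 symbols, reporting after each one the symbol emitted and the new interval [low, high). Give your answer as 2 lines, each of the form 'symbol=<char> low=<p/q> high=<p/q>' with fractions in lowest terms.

Answer: symbol=a low=3/4 high=1/1
symbol=a low=15/16 high=1/1

Derivation:
Step 1: interval [0/1, 1/1), width = 1/1 - 0/1 = 1/1
  'd': [0/1 + 1/1*0/1, 0/1 + 1/1*5/8) = [0/1, 5/8)
  'c': [0/1 + 1/1*5/8, 0/1 + 1/1*3/4) = [5/8, 3/4)
  'a': [0/1 + 1/1*3/4, 0/1 + 1/1*1/1) = [3/4, 1/1) <- contains code 31/32
  emit 'a', narrow to [3/4, 1/1)
Step 2: interval [3/4, 1/1), width = 1/1 - 3/4 = 1/4
  'd': [3/4 + 1/4*0/1, 3/4 + 1/4*5/8) = [3/4, 29/32)
  'c': [3/4 + 1/4*5/8, 3/4 + 1/4*3/4) = [29/32, 15/16)
  'a': [3/4 + 1/4*3/4, 3/4 + 1/4*1/1) = [15/16, 1/1) <- contains code 31/32
  emit 'a', narrow to [15/16, 1/1)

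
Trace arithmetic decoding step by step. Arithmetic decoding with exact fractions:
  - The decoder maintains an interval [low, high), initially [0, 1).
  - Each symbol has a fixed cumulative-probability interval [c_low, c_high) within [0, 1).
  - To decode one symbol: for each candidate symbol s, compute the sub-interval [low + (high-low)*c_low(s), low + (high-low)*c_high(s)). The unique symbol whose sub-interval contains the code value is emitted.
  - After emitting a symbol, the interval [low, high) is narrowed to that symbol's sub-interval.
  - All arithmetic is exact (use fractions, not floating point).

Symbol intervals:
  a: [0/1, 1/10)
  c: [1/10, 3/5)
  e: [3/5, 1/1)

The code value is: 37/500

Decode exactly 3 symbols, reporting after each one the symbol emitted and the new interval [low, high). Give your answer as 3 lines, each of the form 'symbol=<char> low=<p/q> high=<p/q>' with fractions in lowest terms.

Answer: symbol=a low=0/1 high=1/10
symbol=e low=3/50 high=1/10
symbol=c low=8/125 high=21/250

Derivation:
Step 1: interval [0/1, 1/1), width = 1/1 - 0/1 = 1/1
  'a': [0/1 + 1/1*0/1, 0/1 + 1/1*1/10) = [0/1, 1/10) <- contains code 37/500
  'c': [0/1 + 1/1*1/10, 0/1 + 1/1*3/5) = [1/10, 3/5)
  'e': [0/1 + 1/1*3/5, 0/1 + 1/1*1/1) = [3/5, 1/1)
  emit 'a', narrow to [0/1, 1/10)
Step 2: interval [0/1, 1/10), width = 1/10 - 0/1 = 1/10
  'a': [0/1 + 1/10*0/1, 0/1 + 1/10*1/10) = [0/1, 1/100)
  'c': [0/1 + 1/10*1/10, 0/1 + 1/10*3/5) = [1/100, 3/50)
  'e': [0/1 + 1/10*3/5, 0/1 + 1/10*1/1) = [3/50, 1/10) <- contains code 37/500
  emit 'e', narrow to [3/50, 1/10)
Step 3: interval [3/50, 1/10), width = 1/10 - 3/50 = 1/25
  'a': [3/50 + 1/25*0/1, 3/50 + 1/25*1/10) = [3/50, 8/125)
  'c': [3/50 + 1/25*1/10, 3/50 + 1/25*3/5) = [8/125, 21/250) <- contains code 37/500
  'e': [3/50 + 1/25*3/5, 3/50 + 1/25*1/1) = [21/250, 1/10)
  emit 'c', narrow to [8/125, 21/250)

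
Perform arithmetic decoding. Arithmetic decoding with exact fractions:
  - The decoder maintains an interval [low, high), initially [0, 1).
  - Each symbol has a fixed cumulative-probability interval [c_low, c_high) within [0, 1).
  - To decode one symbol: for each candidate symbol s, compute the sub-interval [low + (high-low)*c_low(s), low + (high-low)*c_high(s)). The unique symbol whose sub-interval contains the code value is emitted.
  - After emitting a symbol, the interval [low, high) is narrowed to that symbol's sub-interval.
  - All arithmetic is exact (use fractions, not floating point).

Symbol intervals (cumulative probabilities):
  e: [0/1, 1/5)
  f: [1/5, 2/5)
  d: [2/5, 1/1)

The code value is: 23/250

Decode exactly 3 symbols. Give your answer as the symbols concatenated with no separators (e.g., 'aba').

Step 1: interval [0/1, 1/1), width = 1/1 - 0/1 = 1/1
  'e': [0/1 + 1/1*0/1, 0/1 + 1/1*1/5) = [0/1, 1/5) <- contains code 23/250
  'f': [0/1 + 1/1*1/5, 0/1 + 1/1*2/5) = [1/5, 2/5)
  'd': [0/1 + 1/1*2/5, 0/1 + 1/1*1/1) = [2/5, 1/1)
  emit 'e', narrow to [0/1, 1/5)
Step 2: interval [0/1, 1/5), width = 1/5 - 0/1 = 1/5
  'e': [0/1 + 1/5*0/1, 0/1 + 1/5*1/5) = [0/1, 1/25)
  'f': [0/1 + 1/5*1/5, 0/1 + 1/5*2/5) = [1/25, 2/25)
  'd': [0/1 + 1/5*2/5, 0/1 + 1/5*1/1) = [2/25, 1/5) <- contains code 23/250
  emit 'd', narrow to [2/25, 1/5)
Step 3: interval [2/25, 1/5), width = 1/5 - 2/25 = 3/25
  'e': [2/25 + 3/25*0/1, 2/25 + 3/25*1/5) = [2/25, 13/125) <- contains code 23/250
  'f': [2/25 + 3/25*1/5, 2/25 + 3/25*2/5) = [13/125, 16/125)
  'd': [2/25 + 3/25*2/5, 2/25 + 3/25*1/1) = [16/125, 1/5)
  emit 'e', narrow to [2/25, 13/125)

Answer: ede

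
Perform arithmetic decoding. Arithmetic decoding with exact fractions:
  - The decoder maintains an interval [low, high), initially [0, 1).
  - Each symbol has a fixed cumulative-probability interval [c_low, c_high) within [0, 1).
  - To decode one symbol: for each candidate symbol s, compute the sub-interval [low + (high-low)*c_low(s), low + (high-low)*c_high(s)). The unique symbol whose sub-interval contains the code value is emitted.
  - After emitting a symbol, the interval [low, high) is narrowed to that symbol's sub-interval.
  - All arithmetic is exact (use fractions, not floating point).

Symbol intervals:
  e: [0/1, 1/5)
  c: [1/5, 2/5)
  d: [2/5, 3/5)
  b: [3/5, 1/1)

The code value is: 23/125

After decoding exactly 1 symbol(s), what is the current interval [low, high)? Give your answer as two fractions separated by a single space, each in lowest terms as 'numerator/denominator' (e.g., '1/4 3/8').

Answer: 0/1 1/5

Derivation:
Step 1: interval [0/1, 1/1), width = 1/1 - 0/1 = 1/1
  'e': [0/1 + 1/1*0/1, 0/1 + 1/1*1/5) = [0/1, 1/5) <- contains code 23/125
  'c': [0/1 + 1/1*1/5, 0/1 + 1/1*2/5) = [1/5, 2/5)
  'd': [0/1 + 1/1*2/5, 0/1 + 1/1*3/5) = [2/5, 3/5)
  'b': [0/1 + 1/1*3/5, 0/1 + 1/1*1/1) = [3/5, 1/1)
  emit 'e', narrow to [0/1, 1/5)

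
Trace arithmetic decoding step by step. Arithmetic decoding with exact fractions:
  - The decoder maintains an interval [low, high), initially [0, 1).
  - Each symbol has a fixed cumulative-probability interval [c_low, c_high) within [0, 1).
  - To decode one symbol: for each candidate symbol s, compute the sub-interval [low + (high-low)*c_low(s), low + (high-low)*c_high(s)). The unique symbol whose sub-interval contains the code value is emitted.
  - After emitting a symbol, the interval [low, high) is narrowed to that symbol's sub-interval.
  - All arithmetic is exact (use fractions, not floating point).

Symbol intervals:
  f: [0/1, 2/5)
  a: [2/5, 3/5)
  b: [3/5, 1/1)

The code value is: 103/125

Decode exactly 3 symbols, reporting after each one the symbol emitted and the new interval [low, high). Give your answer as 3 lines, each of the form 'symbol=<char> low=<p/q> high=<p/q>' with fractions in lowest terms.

Step 1: interval [0/1, 1/1), width = 1/1 - 0/1 = 1/1
  'f': [0/1 + 1/1*0/1, 0/1 + 1/1*2/5) = [0/1, 2/5)
  'a': [0/1 + 1/1*2/5, 0/1 + 1/1*3/5) = [2/5, 3/5)
  'b': [0/1 + 1/1*3/5, 0/1 + 1/1*1/1) = [3/5, 1/1) <- contains code 103/125
  emit 'b', narrow to [3/5, 1/1)
Step 2: interval [3/5, 1/1), width = 1/1 - 3/5 = 2/5
  'f': [3/5 + 2/5*0/1, 3/5 + 2/5*2/5) = [3/5, 19/25)
  'a': [3/5 + 2/5*2/5, 3/5 + 2/5*3/5) = [19/25, 21/25) <- contains code 103/125
  'b': [3/5 + 2/5*3/5, 3/5 + 2/5*1/1) = [21/25, 1/1)
  emit 'a', narrow to [19/25, 21/25)
Step 3: interval [19/25, 21/25), width = 21/25 - 19/25 = 2/25
  'f': [19/25 + 2/25*0/1, 19/25 + 2/25*2/5) = [19/25, 99/125)
  'a': [19/25 + 2/25*2/5, 19/25 + 2/25*3/5) = [99/125, 101/125)
  'b': [19/25 + 2/25*3/5, 19/25 + 2/25*1/1) = [101/125, 21/25) <- contains code 103/125
  emit 'b', narrow to [101/125, 21/25)

Answer: symbol=b low=3/5 high=1/1
symbol=a low=19/25 high=21/25
symbol=b low=101/125 high=21/25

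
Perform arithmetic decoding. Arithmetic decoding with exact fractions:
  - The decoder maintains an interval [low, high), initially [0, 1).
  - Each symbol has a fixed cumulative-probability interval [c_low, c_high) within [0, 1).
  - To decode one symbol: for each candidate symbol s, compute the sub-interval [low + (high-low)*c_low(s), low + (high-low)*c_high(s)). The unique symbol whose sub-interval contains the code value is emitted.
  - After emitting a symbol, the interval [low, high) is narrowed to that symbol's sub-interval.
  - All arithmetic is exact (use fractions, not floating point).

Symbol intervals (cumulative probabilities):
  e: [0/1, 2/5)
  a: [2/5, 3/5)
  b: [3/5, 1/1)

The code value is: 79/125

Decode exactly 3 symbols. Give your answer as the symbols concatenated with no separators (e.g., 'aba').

Step 1: interval [0/1, 1/1), width = 1/1 - 0/1 = 1/1
  'e': [0/1 + 1/1*0/1, 0/1 + 1/1*2/5) = [0/1, 2/5)
  'a': [0/1 + 1/1*2/5, 0/1 + 1/1*3/5) = [2/5, 3/5)
  'b': [0/1 + 1/1*3/5, 0/1 + 1/1*1/1) = [3/5, 1/1) <- contains code 79/125
  emit 'b', narrow to [3/5, 1/1)
Step 2: interval [3/5, 1/1), width = 1/1 - 3/5 = 2/5
  'e': [3/5 + 2/5*0/1, 3/5 + 2/5*2/5) = [3/5, 19/25) <- contains code 79/125
  'a': [3/5 + 2/5*2/5, 3/5 + 2/5*3/5) = [19/25, 21/25)
  'b': [3/5 + 2/5*3/5, 3/5 + 2/5*1/1) = [21/25, 1/1)
  emit 'e', narrow to [3/5, 19/25)
Step 3: interval [3/5, 19/25), width = 19/25 - 3/5 = 4/25
  'e': [3/5 + 4/25*0/1, 3/5 + 4/25*2/5) = [3/5, 83/125) <- contains code 79/125
  'a': [3/5 + 4/25*2/5, 3/5 + 4/25*3/5) = [83/125, 87/125)
  'b': [3/5 + 4/25*3/5, 3/5 + 4/25*1/1) = [87/125, 19/25)
  emit 'e', narrow to [3/5, 83/125)

Answer: bee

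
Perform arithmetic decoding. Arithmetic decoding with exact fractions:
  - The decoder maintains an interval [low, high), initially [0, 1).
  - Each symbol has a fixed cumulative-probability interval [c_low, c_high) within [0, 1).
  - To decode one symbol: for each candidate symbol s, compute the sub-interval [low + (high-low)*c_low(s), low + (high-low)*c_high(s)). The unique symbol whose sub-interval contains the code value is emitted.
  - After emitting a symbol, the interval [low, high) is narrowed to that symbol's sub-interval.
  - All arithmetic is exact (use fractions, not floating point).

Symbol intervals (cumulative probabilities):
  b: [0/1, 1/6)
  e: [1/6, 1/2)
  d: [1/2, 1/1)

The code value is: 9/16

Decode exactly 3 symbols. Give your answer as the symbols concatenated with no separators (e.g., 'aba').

Step 1: interval [0/1, 1/1), width = 1/1 - 0/1 = 1/1
  'b': [0/1 + 1/1*0/1, 0/1 + 1/1*1/6) = [0/1, 1/6)
  'e': [0/1 + 1/1*1/6, 0/1 + 1/1*1/2) = [1/6, 1/2)
  'd': [0/1 + 1/1*1/2, 0/1 + 1/1*1/1) = [1/2, 1/1) <- contains code 9/16
  emit 'd', narrow to [1/2, 1/1)
Step 2: interval [1/2, 1/1), width = 1/1 - 1/2 = 1/2
  'b': [1/2 + 1/2*0/1, 1/2 + 1/2*1/6) = [1/2, 7/12) <- contains code 9/16
  'e': [1/2 + 1/2*1/6, 1/2 + 1/2*1/2) = [7/12, 3/4)
  'd': [1/2 + 1/2*1/2, 1/2 + 1/2*1/1) = [3/4, 1/1)
  emit 'b', narrow to [1/2, 7/12)
Step 3: interval [1/2, 7/12), width = 7/12 - 1/2 = 1/12
  'b': [1/2 + 1/12*0/1, 1/2 + 1/12*1/6) = [1/2, 37/72)
  'e': [1/2 + 1/12*1/6, 1/2 + 1/12*1/2) = [37/72, 13/24)
  'd': [1/2 + 1/12*1/2, 1/2 + 1/12*1/1) = [13/24, 7/12) <- contains code 9/16
  emit 'd', narrow to [13/24, 7/12)

Answer: dbd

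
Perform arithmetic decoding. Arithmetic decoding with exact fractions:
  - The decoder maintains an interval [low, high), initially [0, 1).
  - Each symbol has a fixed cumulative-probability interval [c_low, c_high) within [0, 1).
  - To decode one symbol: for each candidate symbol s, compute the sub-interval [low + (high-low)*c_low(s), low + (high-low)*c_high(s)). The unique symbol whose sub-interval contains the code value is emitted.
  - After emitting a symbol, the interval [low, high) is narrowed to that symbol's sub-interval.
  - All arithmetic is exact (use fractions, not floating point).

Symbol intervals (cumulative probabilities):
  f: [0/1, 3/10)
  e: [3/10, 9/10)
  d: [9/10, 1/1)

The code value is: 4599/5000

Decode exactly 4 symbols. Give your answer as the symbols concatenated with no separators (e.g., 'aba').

Step 1: interval [0/1, 1/1), width = 1/1 - 0/1 = 1/1
  'f': [0/1 + 1/1*0/1, 0/1 + 1/1*3/10) = [0/1, 3/10)
  'e': [0/1 + 1/1*3/10, 0/1 + 1/1*9/10) = [3/10, 9/10)
  'd': [0/1 + 1/1*9/10, 0/1 + 1/1*1/1) = [9/10, 1/1) <- contains code 4599/5000
  emit 'd', narrow to [9/10, 1/1)
Step 2: interval [9/10, 1/1), width = 1/1 - 9/10 = 1/10
  'f': [9/10 + 1/10*0/1, 9/10 + 1/10*3/10) = [9/10, 93/100) <- contains code 4599/5000
  'e': [9/10 + 1/10*3/10, 9/10 + 1/10*9/10) = [93/100, 99/100)
  'd': [9/10 + 1/10*9/10, 9/10 + 1/10*1/1) = [99/100, 1/1)
  emit 'f', narrow to [9/10, 93/100)
Step 3: interval [9/10, 93/100), width = 93/100 - 9/10 = 3/100
  'f': [9/10 + 3/100*0/1, 9/10 + 3/100*3/10) = [9/10, 909/1000)
  'e': [9/10 + 3/100*3/10, 9/10 + 3/100*9/10) = [909/1000, 927/1000) <- contains code 4599/5000
  'd': [9/10 + 3/100*9/10, 9/10 + 3/100*1/1) = [927/1000, 93/100)
  emit 'e', narrow to [909/1000, 927/1000)
Step 4: interval [909/1000, 927/1000), width = 927/1000 - 909/1000 = 9/500
  'f': [909/1000 + 9/500*0/1, 909/1000 + 9/500*3/10) = [909/1000, 1143/1250)
  'e': [909/1000 + 9/500*3/10, 909/1000 + 9/500*9/10) = [1143/1250, 2313/2500) <- contains code 4599/5000
  'd': [909/1000 + 9/500*9/10, 909/1000 + 9/500*1/1) = [2313/2500, 927/1000)
  emit 'e', narrow to [1143/1250, 2313/2500)

Answer: dfee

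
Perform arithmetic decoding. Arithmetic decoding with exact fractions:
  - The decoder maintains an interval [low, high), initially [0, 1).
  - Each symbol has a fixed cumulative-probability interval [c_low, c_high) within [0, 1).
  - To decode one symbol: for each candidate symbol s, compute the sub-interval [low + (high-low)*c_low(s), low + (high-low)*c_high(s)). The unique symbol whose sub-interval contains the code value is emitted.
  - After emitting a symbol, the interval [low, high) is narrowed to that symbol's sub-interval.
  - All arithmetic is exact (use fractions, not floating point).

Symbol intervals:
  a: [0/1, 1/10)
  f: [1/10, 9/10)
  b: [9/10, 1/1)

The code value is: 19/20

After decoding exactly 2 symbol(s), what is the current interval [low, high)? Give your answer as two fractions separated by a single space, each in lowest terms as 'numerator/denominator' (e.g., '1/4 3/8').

Answer: 91/100 99/100

Derivation:
Step 1: interval [0/1, 1/1), width = 1/1 - 0/1 = 1/1
  'a': [0/1 + 1/1*0/1, 0/1 + 1/1*1/10) = [0/1, 1/10)
  'f': [0/1 + 1/1*1/10, 0/1 + 1/1*9/10) = [1/10, 9/10)
  'b': [0/1 + 1/1*9/10, 0/1 + 1/1*1/1) = [9/10, 1/1) <- contains code 19/20
  emit 'b', narrow to [9/10, 1/1)
Step 2: interval [9/10, 1/1), width = 1/1 - 9/10 = 1/10
  'a': [9/10 + 1/10*0/1, 9/10 + 1/10*1/10) = [9/10, 91/100)
  'f': [9/10 + 1/10*1/10, 9/10 + 1/10*9/10) = [91/100, 99/100) <- contains code 19/20
  'b': [9/10 + 1/10*9/10, 9/10 + 1/10*1/1) = [99/100, 1/1)
  emit 'f', narrow to [91/100, 99/100)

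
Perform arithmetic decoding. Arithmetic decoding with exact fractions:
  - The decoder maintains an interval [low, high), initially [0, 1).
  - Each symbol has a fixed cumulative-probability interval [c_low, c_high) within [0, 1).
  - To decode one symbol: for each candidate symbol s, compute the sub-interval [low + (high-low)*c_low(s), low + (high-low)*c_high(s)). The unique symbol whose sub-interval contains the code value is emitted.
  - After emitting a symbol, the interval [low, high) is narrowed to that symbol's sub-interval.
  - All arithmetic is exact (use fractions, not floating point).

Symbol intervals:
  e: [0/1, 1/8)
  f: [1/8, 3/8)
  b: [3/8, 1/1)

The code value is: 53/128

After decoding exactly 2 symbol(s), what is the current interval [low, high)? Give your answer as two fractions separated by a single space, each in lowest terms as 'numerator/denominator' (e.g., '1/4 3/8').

Answer: 3/8 29/64

Derivation:
Step 1: interval [0/1, 1/1), width = 1/1 - 0/1 = 1/1
  'e': [0/1 + 1/1*0/1, 0/1 + 1/1*1/8) = [0/1, 1/8)
  'f': [0/1 + 1/1*1/8, 0/1 + 1/1*3/8) = [1/8, 3/8)
  'b': [0/1 + 1/1*3/8, 0/1 + 1/1*1/1) = [3/8, 1/1) <- contains code 53/128
  emit 'b', narrow to [3/8, 1/1)
Step 2: interval [3/8, 1/1), width = 1/1 - 3/8 = 5/8
  'e': [3/8 + 5/8*0/1, 3/8 + 5/8*1/8) = [3/8, 29/64) <- contains code 53/128
  'f': [3/8 + 5/8*1/8, 3/8 + 5/8*3/8) = [29/64, 39/64)
  'b': [3/8 + 5/8*3/8, 3/8 + 5/8*1/1) = [39/64, 1/1)
  emit 'e', narrow to [3/8, 29/64)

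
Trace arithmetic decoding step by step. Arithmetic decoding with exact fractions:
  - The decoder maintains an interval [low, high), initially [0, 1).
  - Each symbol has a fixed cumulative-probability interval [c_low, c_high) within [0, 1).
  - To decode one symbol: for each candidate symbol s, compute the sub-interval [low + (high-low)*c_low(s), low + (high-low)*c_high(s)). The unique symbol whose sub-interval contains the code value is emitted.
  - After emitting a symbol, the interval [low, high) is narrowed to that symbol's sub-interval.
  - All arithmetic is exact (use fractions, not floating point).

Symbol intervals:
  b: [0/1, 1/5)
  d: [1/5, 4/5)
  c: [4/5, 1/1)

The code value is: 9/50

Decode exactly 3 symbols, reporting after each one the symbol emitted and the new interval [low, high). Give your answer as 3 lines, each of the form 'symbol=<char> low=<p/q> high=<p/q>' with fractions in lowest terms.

Step 1: interval [0/1, 1/1), width = 1/1 - 0/1 = 1/1
  'b': [0/1 + 1/1*0/1, 0/1 + 1/1*1/5) = [0/1, 1/5) <- contains code 9/50
  'd': [0/1 + 1/1*1/5, 0/1 + 1/1*4/5) = [1/5, 4/5)
  'c': [0/1 + 1/1*4/5, 0/1 + 1/1*1/1) = [4/5, 1/1)
  emit 'b', narrow to [0/1, 1/5)
Step 2: interval [0/1, 1/5), width = 1/5 - 0/1 = 1/5
  'b': [0/1 + 1/5*0/1, 0/1 + 1/5*1/5) = [0/1, 1/25)
  'd': [0/1 + 1/5*1/5, 0/1 + 1/5*4/5) = [1/25, 4/25)
  'c': [0/1 + 1/5*4/5, 0/1 + 1/5*1/1) = [4/25, 1/5) <- contains code 9/50
  emit 'c', narrow to [4/25, 1/5)
Step 3: interval [4/25, 1/5), width = 1/5 - 4/25 = 1/25
  'b': [4/25 + 1/25*0/1, 4/25 + 1/25*1/5) = [4/25, 21/125)
  'd': [4/25 + 1/25*1/5, 4/25 + 1/25*4/5) = [21/125, 24/125) <- contains code 9/50
  'c': [4/25 + 1/25*4/5, 4/25 + 1/25*1/1) = [24/125, 1/5)
  emit 'd', narrow to [21/125, 24/125)

Answer: symbol=b low=0/1 high=1/5
symbol=c low=4/25 high=1/5
symbol=d low=21/125 high=24/125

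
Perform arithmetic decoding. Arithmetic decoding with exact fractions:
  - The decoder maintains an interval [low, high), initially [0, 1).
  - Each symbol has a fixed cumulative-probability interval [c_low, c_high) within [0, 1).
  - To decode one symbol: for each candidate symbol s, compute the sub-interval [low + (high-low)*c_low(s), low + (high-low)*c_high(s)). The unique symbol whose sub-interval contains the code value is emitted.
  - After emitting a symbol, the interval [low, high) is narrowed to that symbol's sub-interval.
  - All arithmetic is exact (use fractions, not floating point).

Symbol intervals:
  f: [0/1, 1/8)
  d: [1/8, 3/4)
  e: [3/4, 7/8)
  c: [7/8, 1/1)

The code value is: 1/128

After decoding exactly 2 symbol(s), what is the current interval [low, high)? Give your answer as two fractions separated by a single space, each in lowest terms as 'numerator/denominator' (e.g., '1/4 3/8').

Step 1: interval [0/1, 1/1), width = 1/1 - 0/1 = 1/1
  'f': [0/1 + 1/1*0/1, 0/1 + 1/1*1/8) = [0/1, 1/8) <- contains code 1/128
  'd': [0/1 + 1/1*1/8, 0/1 + 1/1*3/4) = [1/8, 3/4)
  'e': [0/1 + 1/1*3/4, 0/1 + 1/1*7/8) = [3/4, 7/8)
  'c': [0/1 + 1/1*7/8, 0/1 + 1/1*1/1) = [7/8, 1/1)
  emit 'f', narrow to [0/1, 1/8)
Step 2: interval [0/1, 1/8), width = 1/8 - 0/1 = 1/8
  'f': [0/1 + 1/8*0/1, 0/1 + 1/8*1/8) = [0/1, 1/64) <- contains code 1/128
  'd': [0/1 + 1/8*1/8, 0/1 + 1/8*3/4) = [1/64, 3/32)
  'e': [0/1 + 1/8*3/4, 0/1 + 1/8*7/8) = [3/32, 7/64)
  'c': [0/1 + 1/8*7/8, 0/1 + 1/8*1/1) = [7/64, 1/8)
  emit 'f', narrow to [0/1, 1/64)

Answer: 0/1 1/64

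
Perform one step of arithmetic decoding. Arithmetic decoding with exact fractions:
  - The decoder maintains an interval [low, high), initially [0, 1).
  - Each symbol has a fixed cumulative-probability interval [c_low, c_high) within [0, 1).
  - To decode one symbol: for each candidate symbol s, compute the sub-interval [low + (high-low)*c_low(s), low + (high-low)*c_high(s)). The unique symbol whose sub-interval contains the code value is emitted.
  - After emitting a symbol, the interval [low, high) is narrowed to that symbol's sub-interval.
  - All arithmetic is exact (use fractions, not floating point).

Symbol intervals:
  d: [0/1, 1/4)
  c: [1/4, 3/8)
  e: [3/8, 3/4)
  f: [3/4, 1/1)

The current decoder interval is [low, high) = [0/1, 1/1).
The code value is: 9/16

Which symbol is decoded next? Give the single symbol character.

Interval width = high − low = 1/1 − 0/1 = 1/1
Scaled code = (code − low) / width = (9/16 − 0/1) / 1/1 = 9/16
  d: [0/1, 1/4) 
  c: [1/4, 3/8) 
  e: [3/8, 3/4) ← scaled code falls here ✓
  f: [3/4, 1/1) 

Answer: e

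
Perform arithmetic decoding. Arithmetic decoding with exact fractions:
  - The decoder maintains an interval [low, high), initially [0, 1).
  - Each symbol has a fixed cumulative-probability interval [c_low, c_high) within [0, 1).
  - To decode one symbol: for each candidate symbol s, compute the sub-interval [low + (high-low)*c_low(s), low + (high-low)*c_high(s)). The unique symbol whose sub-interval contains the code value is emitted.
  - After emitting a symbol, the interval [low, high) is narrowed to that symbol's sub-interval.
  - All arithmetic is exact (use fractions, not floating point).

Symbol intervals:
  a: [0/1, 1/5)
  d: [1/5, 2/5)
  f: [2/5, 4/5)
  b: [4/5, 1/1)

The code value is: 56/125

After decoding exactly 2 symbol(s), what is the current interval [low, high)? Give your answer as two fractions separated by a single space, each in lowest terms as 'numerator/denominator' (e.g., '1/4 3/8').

Answer: 2/5 12/25

Derivation:
Step 1: interval [0/1, 1/1), width = 1/1 - 0/1 = 1/1
  'a': [0/1 + 1/1*0/1, 0/1 + 1/1*1/5) = [0/1, 1/5)
  'd': [0/1 + 1/1*1/5, 0/1 + 1/1*2/5) = [1/5, 2/5)
  'f': [0/1 + 1/1*2/5, 0/1 + 1/1*4/5) = [2/5, 4/5) <- contains code 56/125
  'b': [0/1 + 1/1*4/5, 0/1 + 1/1*1/1) = [4/5, 1/1)
  emit 'f', narrow to [2/5, 4/5)
Step 2: interval [2/5, 4/5), width = 4/5 - 2/5 = 2/5
  'a': [2/5 + 2/5*0/1, 2/5 + 2/5*1/5) = [2/5, 12/25) <- contains code 56/125
  'd': [2/5 + 2/5*1/5, 2/5 + 2/5*2/5) = [12/25, 14/25)
  'f': [2/5 + 2/5*2/5, 2/5 + 2/5*4/5) = [14/25, 18/25)
  'b': [2/5 + 2/5*4/5, 2/5 + 2/5*1/1) = [18/25, 4/5)
  emit 'a', narrow to [2/5, 12/25)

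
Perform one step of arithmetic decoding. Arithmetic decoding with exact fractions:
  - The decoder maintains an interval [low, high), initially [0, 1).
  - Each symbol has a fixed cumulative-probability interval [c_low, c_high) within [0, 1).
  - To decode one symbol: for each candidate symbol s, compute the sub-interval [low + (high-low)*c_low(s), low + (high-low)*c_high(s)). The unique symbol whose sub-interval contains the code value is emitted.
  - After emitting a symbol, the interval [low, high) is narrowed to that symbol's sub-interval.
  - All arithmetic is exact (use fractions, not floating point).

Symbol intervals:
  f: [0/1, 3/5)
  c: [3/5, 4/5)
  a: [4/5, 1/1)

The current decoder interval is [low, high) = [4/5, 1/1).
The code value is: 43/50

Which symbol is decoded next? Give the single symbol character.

Interval width = high − low = 1/1 − 4/5 = 1/5
Scaled code = (code − low) / width = (43/50 − 4/5) / 1/5 = 3/10
  f: [0/1, 3/5) ← scaled code falls here ✓
  c: [3/5, 4/5) 
  a: [4/5, 1/1) 

Answer: f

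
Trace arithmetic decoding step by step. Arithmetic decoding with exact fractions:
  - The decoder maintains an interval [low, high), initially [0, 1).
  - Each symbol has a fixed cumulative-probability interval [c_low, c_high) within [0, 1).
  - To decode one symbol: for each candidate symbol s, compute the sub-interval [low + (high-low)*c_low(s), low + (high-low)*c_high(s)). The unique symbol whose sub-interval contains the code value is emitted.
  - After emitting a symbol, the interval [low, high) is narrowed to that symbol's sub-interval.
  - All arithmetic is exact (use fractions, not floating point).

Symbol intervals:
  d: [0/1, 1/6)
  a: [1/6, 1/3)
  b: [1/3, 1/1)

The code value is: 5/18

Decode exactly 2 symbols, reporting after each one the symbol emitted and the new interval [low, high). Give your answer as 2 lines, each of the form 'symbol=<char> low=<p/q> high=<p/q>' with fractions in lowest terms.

Answer: symbol=a low=1/6 high=1/3
symbol=b low=2/9 high=1/3

Derivation:
Step 1: interval [0/1, 1/1), width = 1/1 - 0/1 = 1/1
  'd': [0/1 + 1/1*0/1, 0/1 + 1/1*1/6) = [0/1, 1/6)
  'a': [0/1 + 1/1*1/6, 0/1 + 1/1*1/3) = [1/6, 1/3) <- contains code 5/18
  'b': [0/1 + 1/1*1/3, 0/1 + 1/1*1/1) = [1/3, 1/1)
  emit 'a', narrow to [1/6, 1/3)
Step 2: interval [1/6, 1/3), width = 1/3 - 1/6 = 1/6
  'd': [1/6 + 1/6*0/1, 1/6 + 1/6*1/6) = [1/6, 7/36)
  'a': [1/6 + 1/6*1/6, 1/6 + 1/6*1/3) = [7/36, 2/9)
  'b': [1/6 + 1/6*1/3, 1/6 + 1/6*1/1) = [2/9, 1/3) <- contains code 5/18
  emit 'b', narrow to [2/9, 1/3)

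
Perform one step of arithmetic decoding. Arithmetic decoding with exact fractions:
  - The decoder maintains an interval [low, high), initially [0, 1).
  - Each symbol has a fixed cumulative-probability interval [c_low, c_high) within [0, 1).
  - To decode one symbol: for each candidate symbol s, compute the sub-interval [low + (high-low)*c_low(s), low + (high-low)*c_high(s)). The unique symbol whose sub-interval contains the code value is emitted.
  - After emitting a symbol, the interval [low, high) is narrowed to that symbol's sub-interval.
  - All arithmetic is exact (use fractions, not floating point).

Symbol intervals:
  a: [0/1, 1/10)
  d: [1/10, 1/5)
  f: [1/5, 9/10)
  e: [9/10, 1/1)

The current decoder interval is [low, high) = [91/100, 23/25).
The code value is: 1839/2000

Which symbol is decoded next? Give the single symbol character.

Interval width = high − low = 23/25 − 91/100 = 1/100
Scaled code = (code − low) / width = (1839/2000 − 91/100) / 1/100 = 19/20
  a: [0/1, 1/10) 
  d: [1/10, 1/5) 
  f: [1/5, 9/10) 
  e: [9/10, 1/1) ← scaled code falls here ✓

Answer: e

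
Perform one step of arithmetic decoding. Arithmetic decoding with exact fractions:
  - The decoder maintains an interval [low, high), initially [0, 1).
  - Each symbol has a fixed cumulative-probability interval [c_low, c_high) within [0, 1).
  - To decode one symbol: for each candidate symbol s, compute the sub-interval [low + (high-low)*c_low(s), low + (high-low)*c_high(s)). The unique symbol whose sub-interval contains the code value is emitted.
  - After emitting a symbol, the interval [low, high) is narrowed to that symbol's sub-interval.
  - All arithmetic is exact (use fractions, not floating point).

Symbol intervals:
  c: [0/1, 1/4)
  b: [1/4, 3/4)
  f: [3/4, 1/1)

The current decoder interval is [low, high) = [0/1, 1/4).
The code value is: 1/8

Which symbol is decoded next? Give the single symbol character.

Interval width = high − low = 1/4 − 0/1 = 1/4
Scaled code = (code − low) / width = (1/8 − 0/1) / 1/4 = 1/2
  c: [0/1, 1/4) 
  b: [1/4, 3/4) ← scaled code falls here ✓
  f: [3/4, 1/1) 

Answer: b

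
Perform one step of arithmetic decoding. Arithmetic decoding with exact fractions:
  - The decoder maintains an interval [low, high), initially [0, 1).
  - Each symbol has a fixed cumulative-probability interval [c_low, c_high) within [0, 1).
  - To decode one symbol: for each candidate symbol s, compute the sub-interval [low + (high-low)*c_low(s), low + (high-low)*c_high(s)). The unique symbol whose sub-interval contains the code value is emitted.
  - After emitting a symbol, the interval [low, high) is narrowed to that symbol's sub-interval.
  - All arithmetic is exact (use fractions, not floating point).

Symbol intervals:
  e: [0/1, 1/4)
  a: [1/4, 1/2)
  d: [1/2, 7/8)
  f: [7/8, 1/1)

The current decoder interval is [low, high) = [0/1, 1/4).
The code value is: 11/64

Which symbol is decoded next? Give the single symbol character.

Answer: d

Derivation:
Interval width = high − low = 1/4 − 0/1 = 1/4
Scaled code = (code − low) / width = (11/64 − 0/1) / 1/4 = 11/16
  e: [0/1, 1/4) 
  a: [1/4, 1/2) 
  d: [1/2, 7/8) ← scaled code falls here ✓
  f: [7/8, 1/1) 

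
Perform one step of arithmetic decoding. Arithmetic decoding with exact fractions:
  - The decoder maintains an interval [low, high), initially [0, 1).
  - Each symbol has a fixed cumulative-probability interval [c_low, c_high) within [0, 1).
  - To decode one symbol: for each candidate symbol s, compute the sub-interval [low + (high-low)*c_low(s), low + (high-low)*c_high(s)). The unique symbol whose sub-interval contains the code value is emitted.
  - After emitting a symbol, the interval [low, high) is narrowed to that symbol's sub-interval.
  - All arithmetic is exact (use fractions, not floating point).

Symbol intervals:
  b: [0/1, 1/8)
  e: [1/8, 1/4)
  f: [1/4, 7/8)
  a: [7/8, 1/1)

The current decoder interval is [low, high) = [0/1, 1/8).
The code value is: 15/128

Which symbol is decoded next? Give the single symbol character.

Answer: a

Derivation:
Interval width = high − low = 1/8 − 0/1 = 1/8
Scaled code = (code − low) / width = (15/128 − 0/1) / 1/8 = 15/16
  b: [0/1, 1/8) 
  e: [1/8, 1/4) 
  f: [1/4, 7/8) 
  a: [7/8, 1/1) ← scaled code falls here ✓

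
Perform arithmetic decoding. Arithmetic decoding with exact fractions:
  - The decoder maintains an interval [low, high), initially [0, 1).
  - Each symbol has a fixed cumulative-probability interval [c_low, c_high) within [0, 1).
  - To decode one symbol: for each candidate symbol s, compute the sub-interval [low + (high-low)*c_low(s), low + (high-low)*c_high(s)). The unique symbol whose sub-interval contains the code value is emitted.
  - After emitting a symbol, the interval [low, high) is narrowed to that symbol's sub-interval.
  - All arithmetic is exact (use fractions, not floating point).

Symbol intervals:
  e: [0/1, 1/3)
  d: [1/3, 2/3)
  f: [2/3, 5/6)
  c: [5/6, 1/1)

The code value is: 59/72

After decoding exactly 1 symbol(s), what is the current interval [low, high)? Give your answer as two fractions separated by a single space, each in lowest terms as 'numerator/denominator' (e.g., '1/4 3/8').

Step 1: interval [0/1, 1/1), width = 1/1 - 0/1 = 1/1
  'e': [0/1 + 1/1*0/1, 0/1 + 1/1*1/3) = [0/1, 1/3)
  'd': [0/1 + 1/1*1/3, 0/1 + 1/1*2/3) = [1/3, 2/3)
  'f': [0/1 + 1/1*2/3, 0/1 + 1/1*5/6) = [2/3, 5/6) <- contains code 59/72
  'c': [0/1 + 1/1*5/6, 0/1 + 1/1*1/1) = [5/6, 1/1)
  emit 'f', narrow to [2/3, 5/6)

Answer: 2/3 5/6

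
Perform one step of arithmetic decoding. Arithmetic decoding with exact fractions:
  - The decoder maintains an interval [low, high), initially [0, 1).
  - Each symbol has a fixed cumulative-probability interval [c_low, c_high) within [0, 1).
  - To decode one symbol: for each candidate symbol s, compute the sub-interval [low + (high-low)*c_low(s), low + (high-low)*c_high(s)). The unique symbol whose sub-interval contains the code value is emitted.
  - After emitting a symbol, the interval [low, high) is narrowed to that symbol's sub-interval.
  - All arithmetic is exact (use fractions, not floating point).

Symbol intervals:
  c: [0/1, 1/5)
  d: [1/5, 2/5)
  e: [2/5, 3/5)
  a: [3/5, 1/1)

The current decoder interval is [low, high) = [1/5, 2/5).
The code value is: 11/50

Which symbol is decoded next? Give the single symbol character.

Answer: c

Derivation:
Interval width = high − low = 2/5 − 1/5 = 1/5
Scaled code = (code − low) / width = (11/50 − 1/5) / 1/5 = 1/10
  c: [0/1, 1/5) ← scaled code falls here ✓
  d: [1/5, 2/5) 
  e: [2/5, 3/5) 
  a: [3/5, 1/1) 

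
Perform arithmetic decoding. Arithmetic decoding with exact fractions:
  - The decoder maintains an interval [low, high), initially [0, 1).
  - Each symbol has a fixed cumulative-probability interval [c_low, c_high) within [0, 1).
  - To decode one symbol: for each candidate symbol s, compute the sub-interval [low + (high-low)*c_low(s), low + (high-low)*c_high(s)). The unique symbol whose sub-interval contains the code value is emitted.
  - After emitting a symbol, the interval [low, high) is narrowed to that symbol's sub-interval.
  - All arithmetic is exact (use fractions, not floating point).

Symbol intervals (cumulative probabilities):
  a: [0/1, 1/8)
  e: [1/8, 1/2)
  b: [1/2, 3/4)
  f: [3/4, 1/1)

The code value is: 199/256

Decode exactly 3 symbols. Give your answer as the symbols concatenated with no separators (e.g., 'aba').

Step 1: interval [0/1, 1/1), width = 1/1 - 0/1 = 1/1
  'a': [0/1 + 1/1*0/1, 0/1 + 1/1*1/8) = [0/1, 1/8)
  'e': [0/1 + 1/1*1/8, 0/1 + 1/1*1/2) = [1/8, 1/2)
  'b': [0/1 + 1/1*1/2, 0/1 + 1/1*3/4) = [1/2, 3/4)
  'f': [0/1 + 1/1*3/4, 0/1 + 1/1*1/1) = [3/4, 1/1) <- contains code 199/256
  emit 'f', narrow to [3/4, 1/1)
Step 2: interval [3/4, 1/1), width = 1/1 - 3/4 = 1/4
  'a': [3/4 + 1/4*0/1, 3/4 + 1/4*1/8) = [3/4, 25/32) <- contains code 199/256
  'e': [3/4 + 1/4*1/8, 3/4 + 1/4*1/2) = [25/32, 7/8)
  'b': [3/4 + 1/4*1/2, 3/4 + 1/4*3/4) = [7/8, 15/16)
  'f': [3/4 + 1/4*3/4, 3/4 + 1/4*1/1) = [15/16, 1/1)
  emit 'a', narrow to [3/4, 25/32)
Step 3: interval [3/4, 25/32), width = 25/32 - 3/4 = 1/32
  'a': [3/4 + 1/32*0/1, 3/4 + 1/32*1/8) = [3/4, 193/256)
  'e': [3/4 + 1/32*1/8, 3/4 + 1/32*1/2) = [193/256, 49/64)
  'b': [3/4 + 1/32*1/2, 3/4 + 1/32*3/4) = [49/64, 99/128)
  'f': [3/4 + 1/32*3/4, 3/4 + 1/32*1/1) = [99/128, 25/32) <- contains code 199/256
  emit 'f', narrow to [99/128, 25/32)

Answer: faf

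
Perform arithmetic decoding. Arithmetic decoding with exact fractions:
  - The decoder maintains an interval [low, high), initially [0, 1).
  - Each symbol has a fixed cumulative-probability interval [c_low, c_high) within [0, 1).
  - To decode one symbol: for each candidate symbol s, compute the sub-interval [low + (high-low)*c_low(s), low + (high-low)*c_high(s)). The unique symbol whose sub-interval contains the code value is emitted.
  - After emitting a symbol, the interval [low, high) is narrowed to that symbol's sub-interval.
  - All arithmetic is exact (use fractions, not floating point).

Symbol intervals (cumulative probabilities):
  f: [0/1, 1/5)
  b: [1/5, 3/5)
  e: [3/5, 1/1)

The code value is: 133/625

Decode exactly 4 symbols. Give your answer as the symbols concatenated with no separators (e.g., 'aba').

Step 1: interval [0/1, 1/1), width = 1/1 - 0/1 = 1/1
  'f': [0/1 + 1/1*0/1, 0/1 + 1/1*1/5) = [0/1, 1/5)
  'b': [0/1 + 1/1*1/5, 0/1 + 1/1*3/5) = [1/5, 3/5) <- contains code 133/625
  'e': [0/1 + 1/1*3/5, 0/1 + 1/1*1/1) = [3/5, 1/1)
  emit 'b', narrow to [1/5, 3/5)
Step 2: interval [1/5, 3/5), width = 3/5 - 1/5 = 2/5
  'f': [1/5 + 2/5*0/1, 1/5 + 2/5*1/5) = [1/5, 7/25) <- contains code 133/625
  'b': [1/5 + 2/5*1/5, 1/5 + 2/5*3/5) = [7/25, 11/25)
  'e': [1/5 + 2/5*3/5, 1/5 + 2/5*1/1) = [11/25, 3/5)
  emit 'f', narrow to [1/5, 7/25)
Step 3: interval [1/5, 7/25), width = 7/25 - 1/5 = 2/25
  'f': [1/5 + 2/25*0/1, 1/5 + 2/25*1/5) = [1/5, 27/125) <- contains code 133/625
  'b': [1/5 + 2/25*1/5, 1/5 + 2/25*3/5) = [27/125, 31/125)
  'e': [1/5 + 2/25*3/5, 1/5 + 2/25*1/1) = [31/125, 7/25)
  emit 'f', narrow to [1/5, 27/125)
Step 4: interval [1/5, 27/125), width = 27/125 - 1/5 = 2/125
  'f': [1/5 + 2/125*0/1, 1/5 + 2/125*1/5) = [1/5, 127/625)
  'b': [1/5 + 2/125*1/5, 1/5 + 2/125*3/5) = [127/625, 131/625)
  'e': [1/5 + 2/125*3/5, 1/5 + 2/125*1/1) = [131/625, 27/125) <- contains code 133/625
  emit 'e', narrow to [131/625, 27/125)

Answer: bffe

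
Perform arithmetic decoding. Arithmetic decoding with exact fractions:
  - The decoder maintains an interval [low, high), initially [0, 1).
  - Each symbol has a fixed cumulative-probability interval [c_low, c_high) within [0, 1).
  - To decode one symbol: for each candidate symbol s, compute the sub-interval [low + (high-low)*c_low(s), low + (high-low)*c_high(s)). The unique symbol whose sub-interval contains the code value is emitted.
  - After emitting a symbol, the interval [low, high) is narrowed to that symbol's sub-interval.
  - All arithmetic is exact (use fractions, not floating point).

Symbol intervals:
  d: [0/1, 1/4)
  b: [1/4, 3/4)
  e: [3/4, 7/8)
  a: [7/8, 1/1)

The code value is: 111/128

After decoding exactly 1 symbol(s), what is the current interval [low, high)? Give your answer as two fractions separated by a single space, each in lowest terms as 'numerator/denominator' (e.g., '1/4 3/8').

Step 1: interval [0/1, 1/1), width = 1/1 - 0/1 = 1/1
  'd': [0/1 + 1/1*0/1, 0/1 + 1/1*1/4) = [0/1, 1/4)
  'b': [0/1 + 1/1*1/4, 0/1 + 1/1*3/4) = [1/4, 3/4)
  'e': [0/1 + 1/1*3/4, 0/1 + 1/1*7/8) = [3/4, 7/8) <- contains code 111/128
  'a': [0/1 + 1/1*7/8, 0/1 + 1/1*1/1) = [7/8, 1/1)
  emit 'e', narrow to [3/4, 7/8)

Answer: 3/4 7/8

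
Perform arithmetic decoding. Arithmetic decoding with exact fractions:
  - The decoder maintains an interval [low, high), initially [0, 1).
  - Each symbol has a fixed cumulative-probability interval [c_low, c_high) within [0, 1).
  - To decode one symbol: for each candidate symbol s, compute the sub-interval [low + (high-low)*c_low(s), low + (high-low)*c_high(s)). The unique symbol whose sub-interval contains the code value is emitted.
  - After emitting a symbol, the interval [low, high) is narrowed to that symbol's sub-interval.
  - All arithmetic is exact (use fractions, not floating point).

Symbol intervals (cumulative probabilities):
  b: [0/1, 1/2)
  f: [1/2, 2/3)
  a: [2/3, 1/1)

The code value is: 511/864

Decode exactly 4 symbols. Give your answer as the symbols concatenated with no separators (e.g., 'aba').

Step 1: interval [0/1, 1/1), width = 1/1 - 0/1 = 1/1
  'b': [0/1 + 1/1*0/1, 0/1 + 1/1*1/2) = [0/1, 1/2)
  'f': [0/1 + 1/1*1/2, 0/1 + 1/1*2/3) = [1/2, 2/3) <- contains code 511/864
  'a': [0/1 + 1/1*2/3, 0/1 + 1/1*1/1) = [2/3, 1/1)
  emit 'f', narrow to [1/2, 2/3)
Step 2: interval [1/2, 2/3), width = 2/3 - 1/2 = 1/6
  'b': [1/2 + 1/6*0/1, 1/2 + 1/6*1/2) = [1/2, 7/12)
  'f': [1/2 + 1/6*1/2, 1/2 + 1/6*2/3) = [7/12, 11/18) <- contains code 511/864
  'a': [1/2 + 1/6*2/3, 1/2 + 1/6*1/1) = [11/18, 2/3)
  emit 'f', narrow to [7/12, 11/18)
Step 3: interval [7/12, 11/18), width = 11/18 - 7/12 = 1/36
  'b': [7/12 + 1/36*0/1, 7/12 + 1/36*1/2) = [7/12, 43/72) <- contains code 511/864
  'f': [7/12 + 1/36*1/2, 7/12 + 1/36*2/3) = [43/72, 65/108)
  'a': [7/12 + 1/36*2/3, 7/12 + 1/36*1/1) = [65/108, 11/18)
  emit 'b', narrow to [7/12, 43/72)
Step 4: interval [7/12, 43/72), width = 43/72 - 7/12 = 1/72
  'b': [7/12 + 1/72*0/1, 7/12 + 1/72*1/2) = [7/12, 85/144)
  'f': [7/12 + 1/72*1/2, 7/12 + 1/72*2/3) = [85/144, 16/27) <- contains code 511/864
  'a': [7/12 + 1/72*2/3, 7/12 + 1/72*1/1) = [16/27, 43/72)
  emit 'f', narrow to [85/144, 16/27)

Answer: ffbf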